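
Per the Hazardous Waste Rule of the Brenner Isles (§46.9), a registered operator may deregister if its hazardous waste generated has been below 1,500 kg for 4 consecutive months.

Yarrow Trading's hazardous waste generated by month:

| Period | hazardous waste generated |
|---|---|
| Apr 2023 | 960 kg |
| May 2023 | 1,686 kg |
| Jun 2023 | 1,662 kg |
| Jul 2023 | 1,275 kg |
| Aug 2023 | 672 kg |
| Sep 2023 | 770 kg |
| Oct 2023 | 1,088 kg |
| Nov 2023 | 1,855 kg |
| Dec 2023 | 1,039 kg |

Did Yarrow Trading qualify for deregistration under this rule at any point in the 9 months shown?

Yes

Months below 1,500 kg: Apr 2023, Jul 2023, Aug 2023, Sep 2023, Oct 2023, Dec 2023.
Longest run of consecutive months below the threshold: 4.
4 ≥ 4, so Yarrow Trading became eligible.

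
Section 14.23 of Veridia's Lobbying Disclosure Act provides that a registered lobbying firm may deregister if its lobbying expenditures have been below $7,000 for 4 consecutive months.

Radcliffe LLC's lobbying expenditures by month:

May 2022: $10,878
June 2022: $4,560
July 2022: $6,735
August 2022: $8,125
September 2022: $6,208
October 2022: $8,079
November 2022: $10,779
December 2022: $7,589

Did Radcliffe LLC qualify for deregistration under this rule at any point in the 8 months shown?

No

Months below $7,000: June 2022, July 2022, September 2022.
Longest run of consecutive months below the threshold: 2.
2 < 4, so Radcliffe LLC never became eligible.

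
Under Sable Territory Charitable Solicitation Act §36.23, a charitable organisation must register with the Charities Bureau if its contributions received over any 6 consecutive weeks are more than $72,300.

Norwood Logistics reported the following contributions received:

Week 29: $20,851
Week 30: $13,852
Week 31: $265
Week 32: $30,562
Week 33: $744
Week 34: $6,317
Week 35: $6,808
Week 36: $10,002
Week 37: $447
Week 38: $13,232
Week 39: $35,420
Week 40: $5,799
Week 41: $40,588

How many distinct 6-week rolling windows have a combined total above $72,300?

Week 29–Week 34: $20,851 + $13,852 + $265 + $30,562 + $744 + $6,317 = $72,591 (over)
Week 30–Week 35: $13,852 + $265 + $30,562 + $744 + $6,317 + $6,808 = $58,548 (under)
Week 31–Week 36: $265 + $30,562 + $744 + $6,317 + $6,808 + $10,002 = $54,698 (under)
Week 32–Week 37: $30,562 + $744 + $6,317 + $6,808 + $10,002 + $447 = $54,880 (under)
Week 33–Week 38: $744 + $6,317 + $6,808 + $10,002 + $447 + $13,232 = $37,550 (under)
Week 34–Week 39: $6,317 + $6,808 + $10,002 + $447 + $13,232 + $35,420 = $72,226 (under)
Week 35–Week 40: $6,808 + $10,002 + $447 + $13,232 + $35,420 + $5,799 = $71,708 (under)
Week 36–Week 41: $10,002 + $447 + $13,232 + $35,420 + $5,799 + $40,588 = $105,488 (over)
2 windows exceed the threshold.

2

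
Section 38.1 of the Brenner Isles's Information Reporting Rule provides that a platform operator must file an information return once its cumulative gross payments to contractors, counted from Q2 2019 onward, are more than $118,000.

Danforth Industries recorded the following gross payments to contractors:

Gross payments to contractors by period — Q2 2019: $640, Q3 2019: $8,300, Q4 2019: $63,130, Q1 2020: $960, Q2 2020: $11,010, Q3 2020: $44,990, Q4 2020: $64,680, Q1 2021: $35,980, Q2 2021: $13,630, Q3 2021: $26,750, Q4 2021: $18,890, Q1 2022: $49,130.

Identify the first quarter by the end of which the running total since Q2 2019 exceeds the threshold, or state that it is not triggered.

Q3 2020

Through Q2 2019: $640
Through Q3 2019: $8,940
Through Q4 2019: $72,070
Through Q1 2020: $73,030
Through Q2 2020: $84,040
Through Q3 2020: $129,030 ← exceeds threshold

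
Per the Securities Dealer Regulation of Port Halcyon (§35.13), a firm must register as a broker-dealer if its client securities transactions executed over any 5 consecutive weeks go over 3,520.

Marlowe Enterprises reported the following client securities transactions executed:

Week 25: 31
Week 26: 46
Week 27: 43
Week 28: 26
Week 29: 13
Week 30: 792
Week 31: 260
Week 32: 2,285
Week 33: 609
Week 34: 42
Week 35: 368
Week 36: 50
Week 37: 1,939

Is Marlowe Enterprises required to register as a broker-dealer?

Yes

Week 25–Week 29: 31 + 46 + 43 + 26 + 13 = 159 (under)
Week 26–Week 30: 46 + 43 + 26 + 13 + 792 = 920 (under)
Week 27–Week 31: 43 + 26 + 13 + 792 + 260 = 1,134 (under)
Week 28–Week 32: 26 + 13 + 792 + 260 + 2,285 = 3,376 (under)
Week 29–Week 33: 13 + 792 + 260 + 2,285 + 609 = 3,959 (over)
Week 30–Week 34: 792 + 260 + 2,285 + 609 + 42 = 3,988 (over)
Week 31–Week 35: 260 + 2,285 + 609 + 42 + 368 = 3,564 (over)
Week 32–Week 36: 2,285 + 609 + 42 + 368 + 50 = 3,354 (under)
Week 33–Week 37: 609 + 42 + 368 + 50 + 1,939 = 3,008 (under)
At least one window exceeds 3,520.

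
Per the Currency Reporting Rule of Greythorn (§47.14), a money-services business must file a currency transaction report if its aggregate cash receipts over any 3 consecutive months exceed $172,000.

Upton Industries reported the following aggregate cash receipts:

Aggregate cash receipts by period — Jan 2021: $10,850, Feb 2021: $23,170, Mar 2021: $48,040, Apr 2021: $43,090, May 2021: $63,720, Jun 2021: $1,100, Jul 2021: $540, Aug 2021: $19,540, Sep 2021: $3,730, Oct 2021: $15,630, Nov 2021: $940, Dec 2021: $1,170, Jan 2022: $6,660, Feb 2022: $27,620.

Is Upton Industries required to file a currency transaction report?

Jan 2021–Mar 2021: $10,850 + $23,170 + $48,040 = $82,060 (under)
Feb 2021–Apr 2021: $23,170 + $48,040 + $43,090 = $114,300 (under)
Mar 2021–May 2021: $48,040 + $43,090 + $63,720 = $154,850 (under)
Apr 2021–Jun 2021: $43,090 + $63,720 + $1,100 = $107,910 (under)
May 2021–Jul 2021: $63,720 + $1,100 + $540 = $65,360 (under)
Jun 2021–Aug 2021: $1,100 + $540 + $19,540 = $21,180 (under)
Jul 2021–Sep 2021: $540 + $19,540 + $3,730 = $23,810 (under)
Aug 2021–Oct 2021: $19,540 + $3,730 + $15,630 = $38,900 (under)
Sep 2021–Nov 2021: $3,730 + $15,630 + $940 = $20,300 (under)
Oct 2021–Dec 2021: $15,630 + $940 + $1,170 = $17,740 (under)
Nov 2021–Jan 2022: $940 + $1,170 + $6,660 = $8,770 (under)
Dec 2021–Feb 2022: $1,170 + $6,660 + $27,620 = $35,450 (under)
No window exceeds $172,000.

No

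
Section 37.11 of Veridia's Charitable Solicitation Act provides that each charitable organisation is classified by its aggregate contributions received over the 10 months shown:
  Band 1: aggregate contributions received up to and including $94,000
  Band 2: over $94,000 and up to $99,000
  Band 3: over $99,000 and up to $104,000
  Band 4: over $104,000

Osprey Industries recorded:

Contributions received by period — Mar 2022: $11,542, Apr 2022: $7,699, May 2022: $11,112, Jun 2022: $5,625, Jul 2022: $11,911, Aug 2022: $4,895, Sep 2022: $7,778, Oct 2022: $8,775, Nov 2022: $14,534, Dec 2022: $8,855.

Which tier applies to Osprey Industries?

Aggregate contributions received: $11,542 + $7,699 + $11,112 + $5,625 + $11,911 + $4,895 + $7,778 + $8,775 + $14,534 + $8,855 = $92,726.
$92,726 ≤ $94,000, so Band 1 applies.

Band 1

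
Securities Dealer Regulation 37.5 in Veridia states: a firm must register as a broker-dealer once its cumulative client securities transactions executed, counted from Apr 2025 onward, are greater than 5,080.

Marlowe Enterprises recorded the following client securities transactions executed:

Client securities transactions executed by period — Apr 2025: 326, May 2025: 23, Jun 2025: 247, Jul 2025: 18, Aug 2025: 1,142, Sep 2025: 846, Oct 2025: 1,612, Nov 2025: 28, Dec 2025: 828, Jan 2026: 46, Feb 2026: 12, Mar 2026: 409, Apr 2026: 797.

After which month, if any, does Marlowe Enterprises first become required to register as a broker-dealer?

Through Apr 2025: 326
Through May 2025: 349
Through Jun 2025: 596
Through Jul 2025: 614
Through Aug 2025: 1,756
Through Sep 2025: 2,602
Through Oct 2025: 4,214
Through Nov 2025: 4,242
Through Dec 2025: 5,070
Through Jan 2026: 5,116 ← exceeds threshold

Jan 2026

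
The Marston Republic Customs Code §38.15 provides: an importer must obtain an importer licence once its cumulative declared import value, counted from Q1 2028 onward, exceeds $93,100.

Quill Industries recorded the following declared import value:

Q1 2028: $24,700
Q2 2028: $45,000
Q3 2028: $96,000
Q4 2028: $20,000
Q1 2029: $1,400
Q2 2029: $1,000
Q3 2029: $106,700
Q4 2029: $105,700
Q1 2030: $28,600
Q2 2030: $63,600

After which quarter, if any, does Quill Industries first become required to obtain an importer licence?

Q3 2028

Through Q1 2028: $24,700
Through Q2 2028: $69,700
Through Q3 2028: $165,700 ← exceeds threshold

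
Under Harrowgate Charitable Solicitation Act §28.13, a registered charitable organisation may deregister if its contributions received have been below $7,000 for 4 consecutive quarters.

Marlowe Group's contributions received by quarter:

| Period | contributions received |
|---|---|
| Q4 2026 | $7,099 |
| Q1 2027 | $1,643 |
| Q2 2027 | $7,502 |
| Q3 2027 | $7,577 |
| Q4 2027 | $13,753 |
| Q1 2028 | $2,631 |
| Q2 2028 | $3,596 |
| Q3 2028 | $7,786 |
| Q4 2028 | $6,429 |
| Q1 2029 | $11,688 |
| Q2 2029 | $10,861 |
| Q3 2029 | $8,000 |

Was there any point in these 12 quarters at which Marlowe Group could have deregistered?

No

Quarters below $7,000: Q1 2027, Q1 2028, Q2 2028, Q4 2028.
Longest run of consecutive quarters below the threshold: 2.
2 < 4, so Marlowe Group never became eligible.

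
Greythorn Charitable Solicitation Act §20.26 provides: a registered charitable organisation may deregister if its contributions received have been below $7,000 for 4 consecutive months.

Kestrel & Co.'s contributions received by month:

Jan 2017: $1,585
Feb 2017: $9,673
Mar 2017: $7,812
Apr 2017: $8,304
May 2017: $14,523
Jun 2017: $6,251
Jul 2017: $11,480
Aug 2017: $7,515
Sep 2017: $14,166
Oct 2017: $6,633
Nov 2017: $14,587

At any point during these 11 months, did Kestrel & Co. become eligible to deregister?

No

Months below $7,000: Jan 2017, Jun 2017, Oct 2017.
Longest run of consecutive months below the threshold: 1.
1 < 4, so Kestrel & Co. never became eligible.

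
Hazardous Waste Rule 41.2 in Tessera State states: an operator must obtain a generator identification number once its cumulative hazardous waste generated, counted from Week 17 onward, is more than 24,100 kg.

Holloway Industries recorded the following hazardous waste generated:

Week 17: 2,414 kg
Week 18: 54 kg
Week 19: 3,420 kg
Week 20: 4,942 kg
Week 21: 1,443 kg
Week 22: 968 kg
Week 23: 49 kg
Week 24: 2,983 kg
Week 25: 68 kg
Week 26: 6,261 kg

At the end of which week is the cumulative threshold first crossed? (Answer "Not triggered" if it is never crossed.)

Through Week 17: 2,414 kg
Through Week 18: 2,468 kg
Through Week 19: 5,888 kg
Through Week 20: 10,830 kg
Through Week 21: 12,273 kg
Through Week 22: 13,241 kg
Through Week 23: 13,290 kg
Through Week 24: 16,273 kg
Through Week 25: 16,341 kg
Through Week 26: 22,602 kg
Final cumulative total 22,602 kg ≤ 24,100 kg; the threshold is never exceeded.

Not triggered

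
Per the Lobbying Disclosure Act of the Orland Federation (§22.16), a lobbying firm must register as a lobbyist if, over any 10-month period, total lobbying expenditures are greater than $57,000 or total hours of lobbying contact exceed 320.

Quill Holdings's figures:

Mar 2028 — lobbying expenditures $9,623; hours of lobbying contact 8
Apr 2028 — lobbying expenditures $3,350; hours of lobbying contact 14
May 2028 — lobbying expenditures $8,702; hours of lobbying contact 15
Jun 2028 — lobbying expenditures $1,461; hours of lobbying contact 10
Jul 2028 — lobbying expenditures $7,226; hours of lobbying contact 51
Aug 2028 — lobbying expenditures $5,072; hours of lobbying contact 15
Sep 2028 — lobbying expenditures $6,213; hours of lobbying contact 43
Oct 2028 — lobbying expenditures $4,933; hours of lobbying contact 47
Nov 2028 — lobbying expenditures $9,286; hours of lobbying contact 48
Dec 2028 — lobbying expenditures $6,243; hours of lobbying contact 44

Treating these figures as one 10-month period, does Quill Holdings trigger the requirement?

Total lobbying expenditures: $9,623 + $3,350 + $8,702 + $1,461 + $7,226 + $5,072 + $6,213 + $4,933 + $9,286 + $6,243 = $62,109 (> $57,000).
Total hours of lobbying contact: 8 + 14 + 15 + 10 + 51 + 15 + 43 + 47 + 48 + 44 = 295 (≤ 320).
The test is 'or': at least one threshold is exceeded.

Yes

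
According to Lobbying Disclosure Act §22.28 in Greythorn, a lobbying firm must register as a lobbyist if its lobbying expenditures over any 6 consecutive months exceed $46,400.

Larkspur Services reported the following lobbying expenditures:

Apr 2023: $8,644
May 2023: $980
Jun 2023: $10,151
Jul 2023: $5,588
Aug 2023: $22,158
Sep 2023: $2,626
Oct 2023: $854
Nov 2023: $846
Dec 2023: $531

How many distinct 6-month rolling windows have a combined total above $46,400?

1

Apr 2023–Sep 2023: $8,644 + $980 + $10,151 + $5,588 + $22,158 + $2,626 = $50,147 (over)
May 2023–Oct 2023: $980 + $10,151 + $5,588 + $22,158 + $2,626 + $854 = $42,357 (under)
Jun 2023–Nov 2023: $10,151 + $5,588 + $22,158 + $2,626 + $854 + $846 = $42,223 (under)
Jul 2023–Dec 2023: $5,588 + $22,158 + $2,626 + $854 + $846 + $531 = $32,603 (under)
1 window exceeds the threshold.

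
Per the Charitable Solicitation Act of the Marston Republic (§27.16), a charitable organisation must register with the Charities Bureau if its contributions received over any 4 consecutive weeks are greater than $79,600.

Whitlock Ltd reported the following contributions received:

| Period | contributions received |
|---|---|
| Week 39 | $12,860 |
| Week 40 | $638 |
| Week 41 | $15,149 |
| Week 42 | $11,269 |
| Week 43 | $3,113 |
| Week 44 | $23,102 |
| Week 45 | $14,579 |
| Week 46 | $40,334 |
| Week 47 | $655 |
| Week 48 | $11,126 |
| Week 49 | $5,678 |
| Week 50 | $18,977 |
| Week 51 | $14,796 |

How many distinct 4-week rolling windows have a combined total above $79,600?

Week 39–Week 42: $12,860 + $638 + $15,149 + $11,269 = $39,916 (under)
Week 40–Week 43: $638 + $15,149 + $11,269 + $3,113 = $30,169 (under)
Week 41–Week 44: $15,149 + $11,269 + $3,113 + $23,102 = $52,633 (under)
Week 42–Week 45: $11,269 + $3,113 + $23,102 + $14,579 = $52,063 (under)
Week 43–Week 46: $3,113 + $23,102 + $14,579 + $40,334 = $81,128 (over)
Week 44–Week 47: $23,102 + $14,579 + $40,334 + $655 = $78,670 (under)
Week 45–Week 48: $14,579 + $40,334 + $655 + $11,126 = $66,694 (under)
Week 46–Week 49: $40,334 + $655 + $11,126 + $5,678 = $57,793 (under)
Week 47–Week 50: $655 + $11,126 + $5,678 + $18,977 = $36,436 (under)
Week 48–Week 51: $11,126 + $5,678 + $18,977 + $14,796 = $50,577 (under)
1 window exceeds the threshold.

1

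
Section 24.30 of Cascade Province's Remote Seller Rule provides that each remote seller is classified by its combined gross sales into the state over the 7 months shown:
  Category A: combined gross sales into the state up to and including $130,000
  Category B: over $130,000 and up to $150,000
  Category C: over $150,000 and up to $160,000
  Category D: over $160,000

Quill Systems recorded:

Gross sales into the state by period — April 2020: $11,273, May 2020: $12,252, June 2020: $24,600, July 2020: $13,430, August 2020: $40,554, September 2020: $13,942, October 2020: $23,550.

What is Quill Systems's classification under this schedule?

Combined gross sales into the state: $11,273 + $12,252 + $24,600 + $13,430 + $40,554 + $13,942 + $23,550 = $139,601.
$130,000 < $139,601 ≤ $150,000, so Category B applies.

Category B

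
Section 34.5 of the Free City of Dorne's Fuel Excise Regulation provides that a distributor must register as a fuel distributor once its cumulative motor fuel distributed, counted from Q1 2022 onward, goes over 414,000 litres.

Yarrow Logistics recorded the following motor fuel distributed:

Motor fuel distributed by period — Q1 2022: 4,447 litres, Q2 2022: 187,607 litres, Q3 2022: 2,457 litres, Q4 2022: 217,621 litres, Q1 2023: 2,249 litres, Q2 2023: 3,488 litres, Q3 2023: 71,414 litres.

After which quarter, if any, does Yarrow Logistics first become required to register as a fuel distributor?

Q1 2023

Through Q1 2022: 4,447 litres
Through Q2 2022: 192,054 litres
Through Q3 2022: 194,511 litres
Through Q4 2022: 412,132 litres
Through Q1 2023: 414,381 litres ← exceeds threshold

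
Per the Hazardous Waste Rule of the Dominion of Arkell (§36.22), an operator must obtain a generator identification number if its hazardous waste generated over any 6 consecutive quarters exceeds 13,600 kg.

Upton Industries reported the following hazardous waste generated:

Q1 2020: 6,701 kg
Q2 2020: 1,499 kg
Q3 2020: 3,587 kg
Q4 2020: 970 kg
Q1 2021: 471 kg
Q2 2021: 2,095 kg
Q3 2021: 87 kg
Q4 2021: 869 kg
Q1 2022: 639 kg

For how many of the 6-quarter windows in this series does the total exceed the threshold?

1

Q1 2020–Q2 2021: 6,701 kg + 1,499 kg + 3,587 kg + 970 kg + 471 kg + 2,095 kg = 15,323 kg (over)
Q2 2020–Q3 2021: 1,499 kg + 3,587 kg + 970 kg + 471 kg + 2,095 kg + 87 kg = 8,709 kg (under)
Q3 2020–Q4 2021: 3,587 kg + 970 kg + 471 kg + 2,095 kg + 87 kg + 869 kg = 8,079 kg (under)
Q4 2020–Q1 2022: 970 kg + 471 kg + 2,095 kg + 87 kg + 869 kg + 639 kg = 5,131 kg (under)
1 window exceeds the threshold.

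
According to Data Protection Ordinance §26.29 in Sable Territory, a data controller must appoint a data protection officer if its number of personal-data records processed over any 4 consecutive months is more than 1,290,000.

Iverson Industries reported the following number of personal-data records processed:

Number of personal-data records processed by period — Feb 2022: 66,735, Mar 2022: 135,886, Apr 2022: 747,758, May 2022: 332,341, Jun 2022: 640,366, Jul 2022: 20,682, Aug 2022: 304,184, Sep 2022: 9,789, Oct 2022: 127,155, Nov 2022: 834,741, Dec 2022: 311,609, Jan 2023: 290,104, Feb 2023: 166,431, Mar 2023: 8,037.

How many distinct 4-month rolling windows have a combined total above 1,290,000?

Feb 2022–May 2022: 66,735 + 135,886 + 747,758 + 332,341 = 1,282,720 (under)
Mar 2022–Jun 2022: 135,886 + 747,758 + 332,341 + 640,366 = 1,856,351 (over)
Apr 2022–Jul 2022: 747,758 + 332,341 + 640,366 + 20,682 = 1,741,147 (over)
May 2022–Aug 2022: 332,341 + 640,366 + 20,682 + 304,184 = 1,297,573 (over)
Jun 2022–Sep 2022: 640,366 + 20,682 + 304,184 + 9,789 = 975,021 (under)
Jul 2022–Oct 2022: 20,682 + 304,184 + 9,789 + 127,155 = 461,810 (under)
Aug 2022–Nov 2022: 304,184 + 9,789 + 127,155 + 834,741 = 1,275,869 (under)
Sep 2022–Dec 2022: 9,789 + 127,155 + 834,741 + 311,609 = 1,283,294 (under)
Oct 2022–Jan 2023: 127,155 + 834,741 + 311,609 + 290,104 = 1,563,609 (over)
Nov 2022–Feb 2023: 834,741 + 311,609 + 290,104 + 166,431 = 1,602,885 (over)
Dec 2022–Mar 2023: 311,609 + 290,104 + 166,431 + 8,037 = 776,181 (under)
5 windows exceed the threshold.

5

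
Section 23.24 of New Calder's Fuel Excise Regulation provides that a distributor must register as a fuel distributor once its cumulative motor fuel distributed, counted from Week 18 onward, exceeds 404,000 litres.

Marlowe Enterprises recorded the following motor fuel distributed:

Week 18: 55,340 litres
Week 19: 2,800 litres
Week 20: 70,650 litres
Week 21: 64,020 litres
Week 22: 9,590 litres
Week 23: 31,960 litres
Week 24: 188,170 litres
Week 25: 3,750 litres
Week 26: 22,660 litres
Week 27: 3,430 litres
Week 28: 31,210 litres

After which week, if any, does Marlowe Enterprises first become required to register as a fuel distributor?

Through Week 18: 55,340 litres
Through Week 19: 58,140 litres
Through Week 20: 128,790 litres
Through Week 21: 192,810 litres
Through Week 22: 202,400 litres
Through Week 23: 234,360 litres
Through Week 24: 422,530 litres ← exceeds threshold

Week 24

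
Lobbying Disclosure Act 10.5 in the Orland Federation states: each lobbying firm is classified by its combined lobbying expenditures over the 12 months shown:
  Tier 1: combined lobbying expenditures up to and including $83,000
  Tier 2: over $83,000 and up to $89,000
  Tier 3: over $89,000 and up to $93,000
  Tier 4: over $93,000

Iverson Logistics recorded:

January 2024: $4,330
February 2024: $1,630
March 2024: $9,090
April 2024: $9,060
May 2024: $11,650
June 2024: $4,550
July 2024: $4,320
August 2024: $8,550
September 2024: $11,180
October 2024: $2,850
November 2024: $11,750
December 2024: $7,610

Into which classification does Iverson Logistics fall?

Tier 2

Combined lobbying expenditures: $4,330 + $1,630 + $9,090 + $9,060 + $11,650 + $4,550 + $4,320 + $8,550 + $11,180 + $2,850 + $11,750 + $7,610 = $86,570.
$83,000 < $86,570 ≤ $89,000, so Tier 2 applies.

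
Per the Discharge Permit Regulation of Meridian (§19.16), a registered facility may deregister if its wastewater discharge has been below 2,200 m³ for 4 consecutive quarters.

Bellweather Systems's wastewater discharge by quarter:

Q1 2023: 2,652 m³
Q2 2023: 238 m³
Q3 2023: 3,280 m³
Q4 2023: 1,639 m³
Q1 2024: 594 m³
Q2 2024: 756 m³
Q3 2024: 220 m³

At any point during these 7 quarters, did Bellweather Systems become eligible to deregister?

Quarters below 2,200 m³: Q2 2023, Q4 2023, Q1 2024, Q2 2024, Q3 2024.
Longest run of consecutive quarters below the threshold: 4.
4 ≥ 4, so Bellweather Systems became eligible.

Yes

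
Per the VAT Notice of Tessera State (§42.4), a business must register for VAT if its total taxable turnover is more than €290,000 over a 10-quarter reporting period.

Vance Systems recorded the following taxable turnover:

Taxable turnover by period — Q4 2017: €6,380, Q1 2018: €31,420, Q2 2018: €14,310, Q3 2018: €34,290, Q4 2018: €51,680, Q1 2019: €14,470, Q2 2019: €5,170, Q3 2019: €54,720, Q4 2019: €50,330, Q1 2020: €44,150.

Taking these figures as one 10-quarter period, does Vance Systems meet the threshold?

Yes

Total taxable turnover: €6,380 + €31,420 + €14,310 + €34,290 + €51,680 + €14,470 + €5,170 + €54,720 + €50,330 + €44,150 = €306,920.
€306,920 > €290,000, so the threshold is exceeded.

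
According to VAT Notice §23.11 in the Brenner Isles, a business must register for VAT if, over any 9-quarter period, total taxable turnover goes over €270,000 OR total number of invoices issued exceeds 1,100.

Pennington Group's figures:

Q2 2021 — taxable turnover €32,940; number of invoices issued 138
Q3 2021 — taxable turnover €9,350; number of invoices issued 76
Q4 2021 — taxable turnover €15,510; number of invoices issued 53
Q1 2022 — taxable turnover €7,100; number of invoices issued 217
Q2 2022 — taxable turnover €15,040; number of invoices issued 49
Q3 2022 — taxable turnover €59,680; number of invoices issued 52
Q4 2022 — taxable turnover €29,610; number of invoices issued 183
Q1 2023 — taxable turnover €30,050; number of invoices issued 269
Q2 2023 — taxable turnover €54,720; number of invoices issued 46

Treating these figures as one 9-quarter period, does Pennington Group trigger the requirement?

Total taxable turnover: €32,940 + €9,350 + €15,510 + €7,100 + €15,040 + €59,680 + €29,610 + €30,050 + €54,720 = €254,000 (≤ €270,000).
Total number of invoices issued: 138 + 76 + 53 + 217 + 49 + 52 + 183 + 269 + 46 = 1,083 (≤ 1,100).
The test is 'or': neither threshold is exceeded.

No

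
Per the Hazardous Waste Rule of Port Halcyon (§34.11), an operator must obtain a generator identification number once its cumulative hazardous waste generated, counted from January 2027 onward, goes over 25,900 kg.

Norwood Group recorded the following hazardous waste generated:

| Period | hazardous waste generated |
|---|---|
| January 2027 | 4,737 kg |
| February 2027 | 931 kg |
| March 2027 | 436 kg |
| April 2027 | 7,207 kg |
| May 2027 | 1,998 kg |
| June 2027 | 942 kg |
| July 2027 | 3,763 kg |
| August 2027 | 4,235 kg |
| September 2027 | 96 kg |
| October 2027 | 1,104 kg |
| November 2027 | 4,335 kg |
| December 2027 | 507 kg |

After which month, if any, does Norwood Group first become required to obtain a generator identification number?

November 2027

Through January 2027: 4,737 kg
Through February 2027: 5,668 kg
Through March 2027: 6,104 kg
Through April 2027: 13,311 kg
Through May 2027: 15,309 kg
Through June 2027: 16,251 kg
Through July 2027: 20,014 kg
Through August 2027: 24,249 kg
Through September 2027: 24,345 kg
Through October 2027: 25,449 kg
Through November 2027: 29,784 kg ← exceeds threshold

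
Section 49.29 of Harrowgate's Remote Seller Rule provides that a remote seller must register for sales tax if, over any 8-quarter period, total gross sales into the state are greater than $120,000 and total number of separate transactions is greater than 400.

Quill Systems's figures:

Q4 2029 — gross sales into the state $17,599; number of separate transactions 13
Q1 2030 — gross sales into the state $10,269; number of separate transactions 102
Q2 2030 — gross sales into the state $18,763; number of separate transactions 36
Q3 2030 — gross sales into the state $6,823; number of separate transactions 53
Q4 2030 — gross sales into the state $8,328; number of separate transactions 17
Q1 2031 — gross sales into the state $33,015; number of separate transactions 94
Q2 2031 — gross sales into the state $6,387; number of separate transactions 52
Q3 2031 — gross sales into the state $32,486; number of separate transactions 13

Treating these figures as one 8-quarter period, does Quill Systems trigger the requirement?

No

Total gross sales into the state: $17,599 + $10,269 + $18,763 + $6,823 + $8,328 + $33,015 + $6,387 + $32,486 = $133,670 (> $120,000).
Total number of separate transactions: 13 + 102 + 36 + 53 + 17 + 94 + 52 + 13 = 380 (≤ 400).
The test is 'and': the rule requires both, and at least one is not exceeded.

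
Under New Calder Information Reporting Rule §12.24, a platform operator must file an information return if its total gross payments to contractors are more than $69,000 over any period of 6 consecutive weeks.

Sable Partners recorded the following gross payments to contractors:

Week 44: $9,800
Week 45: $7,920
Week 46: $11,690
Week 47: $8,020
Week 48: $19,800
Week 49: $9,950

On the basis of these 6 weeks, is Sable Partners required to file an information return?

No

Total gross payments to contractors: $9,800 + $7,920 + $11,690 + $8,020 + $19,800 + $9,950 = $67,180.
$67,180 ≤ $69,000, so the threshold is not exceeded.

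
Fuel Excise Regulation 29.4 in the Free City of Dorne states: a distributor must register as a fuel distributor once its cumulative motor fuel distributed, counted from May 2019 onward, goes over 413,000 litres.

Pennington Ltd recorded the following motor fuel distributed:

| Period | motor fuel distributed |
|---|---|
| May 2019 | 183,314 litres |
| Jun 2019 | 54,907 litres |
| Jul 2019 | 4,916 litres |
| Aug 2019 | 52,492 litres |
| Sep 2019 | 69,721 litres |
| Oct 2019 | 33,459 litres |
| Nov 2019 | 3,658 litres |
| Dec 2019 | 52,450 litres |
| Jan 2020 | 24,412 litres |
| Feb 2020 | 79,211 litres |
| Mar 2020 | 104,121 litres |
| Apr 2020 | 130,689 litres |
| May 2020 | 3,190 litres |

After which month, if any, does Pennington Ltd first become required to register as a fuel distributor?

Dec 2019

Through May 2019: 183,314 litres
Through Jun 2019: 238,221 litres
Through Jul 2019: 243,137 litres
Through Aug 2019: 295,629 litres
Through Sep 2019: 365,350 litres
Through Oct 2019: 398,809 litres
Through Nov 2019: 402,467 litres
Through Dec 2019: 454,917 litres ← exceeds threshold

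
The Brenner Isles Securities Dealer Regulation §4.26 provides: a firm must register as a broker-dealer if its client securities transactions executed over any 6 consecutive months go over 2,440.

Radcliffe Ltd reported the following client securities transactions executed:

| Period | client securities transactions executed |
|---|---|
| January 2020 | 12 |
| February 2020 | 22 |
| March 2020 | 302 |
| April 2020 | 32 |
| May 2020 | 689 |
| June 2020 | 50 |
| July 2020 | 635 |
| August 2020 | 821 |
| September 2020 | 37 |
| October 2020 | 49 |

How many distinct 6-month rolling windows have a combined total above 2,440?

1

January 2020–June 2020: 12 + 22 + 302 + 32 + 689 + 50 = 1,107 (under)
February 2020–July 2020: 22 + 302 + 32 + 689 + 50 + 635 = 1,730 (under)
March 2020–August 2020: 302 + 32 + 689 + 50 + 635 + 821 = 2,529 (over)
April 2020–September 2020: 32 + 689 + 50 + 635 + 821 + 37 = 2,264 (under)
May 2020–October 2020: 689 + 50 + 635 + 821 + 37 + 49 = 2,281 (under)
1 window exceeds the threshold.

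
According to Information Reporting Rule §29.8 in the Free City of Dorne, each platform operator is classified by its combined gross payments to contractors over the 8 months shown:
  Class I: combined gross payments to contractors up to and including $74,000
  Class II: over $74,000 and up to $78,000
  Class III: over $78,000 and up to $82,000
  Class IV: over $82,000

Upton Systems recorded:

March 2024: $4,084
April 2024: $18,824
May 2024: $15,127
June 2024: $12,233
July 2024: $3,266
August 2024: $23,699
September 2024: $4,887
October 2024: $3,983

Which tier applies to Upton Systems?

Combined gross payments to contractors: $4,084 + $18,824 + $15,127 + $12,233 + $3,266 + $23,699 + $4,887 + $3,983 = $86,103.
$86,103 > $82,000, so Class IV applies.

Class IV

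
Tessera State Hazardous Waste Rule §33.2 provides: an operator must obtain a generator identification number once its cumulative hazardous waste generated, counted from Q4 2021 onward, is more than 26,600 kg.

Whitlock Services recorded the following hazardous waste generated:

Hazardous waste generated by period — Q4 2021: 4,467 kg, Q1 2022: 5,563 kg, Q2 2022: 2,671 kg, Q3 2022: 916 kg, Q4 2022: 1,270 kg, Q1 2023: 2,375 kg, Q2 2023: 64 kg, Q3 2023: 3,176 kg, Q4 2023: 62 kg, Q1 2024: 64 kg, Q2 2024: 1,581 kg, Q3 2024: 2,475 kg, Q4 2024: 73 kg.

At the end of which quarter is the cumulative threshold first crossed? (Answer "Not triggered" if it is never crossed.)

Not triggered

Through Q4 2021: 4,467 kg
Through Q1 2022: 10,030 kg
Through Q2 2022: 12,701 kg
Through Q3 2022: 13,617 kg
Through Q4 2022: 14,887 kg
Through Q1 2023: 17,262 kg
Through Q2 2023: 17,326 kg
Through Q3 2023: 20,502 kg
Through Q4 2023: 20,564 kg
Through Q1 2024: 20,628 kg
Through Q2 2024: 22,209 kg
Through Q3 2024: 24,684 kg
Through Q4 2024: 24,757 kg
Final cumulative total 24,757 kg ≤ 26,600 kg; the threshold is never exceeded.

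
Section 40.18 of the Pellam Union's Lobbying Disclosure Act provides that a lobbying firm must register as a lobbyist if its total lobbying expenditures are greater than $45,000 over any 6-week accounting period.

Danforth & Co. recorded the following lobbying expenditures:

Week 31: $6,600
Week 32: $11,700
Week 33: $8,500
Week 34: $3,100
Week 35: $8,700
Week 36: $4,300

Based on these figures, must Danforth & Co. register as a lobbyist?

No

Total lobbying expenditures: $6,600 + $11,700 + $8,500 + $3,100 + $8,700 + $4,300 = $42,900.
$42,900 ≤ $45,000, so the threshold is not exceeded.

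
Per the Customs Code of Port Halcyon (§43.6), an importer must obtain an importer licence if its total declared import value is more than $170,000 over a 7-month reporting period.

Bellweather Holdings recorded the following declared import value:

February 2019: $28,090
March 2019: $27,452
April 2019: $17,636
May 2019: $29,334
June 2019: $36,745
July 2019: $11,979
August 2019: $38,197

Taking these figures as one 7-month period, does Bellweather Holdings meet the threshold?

Yes

Total declared import value: $28,090 + $27,452 + $17,636 + $29,334 + $36,745 + $11,979 + $38,197 = $189,433.
$189,433 > $170,000, so the threshold is exceeded.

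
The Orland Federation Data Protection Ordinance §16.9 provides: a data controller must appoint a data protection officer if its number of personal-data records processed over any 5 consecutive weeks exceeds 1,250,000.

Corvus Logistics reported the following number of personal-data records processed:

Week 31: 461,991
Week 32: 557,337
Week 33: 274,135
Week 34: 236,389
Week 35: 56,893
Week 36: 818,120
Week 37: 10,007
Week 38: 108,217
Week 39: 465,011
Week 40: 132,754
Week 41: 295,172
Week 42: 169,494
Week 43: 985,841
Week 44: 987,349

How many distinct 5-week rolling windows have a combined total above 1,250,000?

Week 31–Week 35: 461,991 + 557,337 + 274,135 + 236,389 + 56,893 = 1,586,745 (over)
Week 32–Week 36: 557,337 + 274,135 + 236,389 + 56,893 + 818,120 = 1,942,874 (over)
Week 33–Week 37: 274,135 + 236,389 + 56,893 + 818,120 + 10,007 = 1,395,544 (over)
Week 34–Week 38: 236,389 + 56,893 + 818,120 + 10,007 + 108,217 = 1,229,626 (under)
Week 35–Week 39: 56,893 + 818,120 + 10,007 + 108,217 + 465,011 = 1,458,248 (over)
Week 36–Week 40: 818,120 + 10,007 + 108,217 + 465,011 + 132,754 = 1,534,109 (over)
Week 37–Week 41: 10,007 + 108,217 + 465,011 + 132,754 + 295,172 = 1,011,161 (under)
Week 38–Week 42: 108,217 + 465,011 + 132,754 + 295,172 + 169,494 = 1,170,648 (under)
Week 39–Week 43: 465,011 + 132,754 + 295,172 + 169,494 + 985,841 = 2,048,272 (over)
Week 40–Week 44: 132,754 + 295,172 + 169,494 + 985,841 + 987,349 = 2,570,610 (over)
7 windows exceed the threshold.

7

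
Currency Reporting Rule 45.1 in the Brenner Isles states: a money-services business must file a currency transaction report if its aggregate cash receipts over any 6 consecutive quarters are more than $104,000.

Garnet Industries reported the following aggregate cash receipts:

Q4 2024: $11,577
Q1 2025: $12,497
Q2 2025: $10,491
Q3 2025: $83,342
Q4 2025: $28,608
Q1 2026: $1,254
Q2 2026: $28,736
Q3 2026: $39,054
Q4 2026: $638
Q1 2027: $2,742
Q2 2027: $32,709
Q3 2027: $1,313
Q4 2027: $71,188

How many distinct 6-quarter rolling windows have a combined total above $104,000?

7

Q4 2024–Q1 2026: $11,577 + $12,497 + $10,491 + $83,342 + $28,608 + $1,254 = $147,769 (over)
Q1 2025–Q2 2026: $12,497 + $10,491 + $83,342 + $28,608 + $1,254 + $28,736 = $164,928 (over)
Q2 2025–Q3 2026: $10,491 + $83,342 + $28,608 + $1,254 + $28,736 + $39,054 = $191,485 (over)
Q3 2025–Q4 2026: $83,342 + $28,608 + $1,254 + $28,736 + $39,054 + $638 = $181,632 (over)
Q4 2025–Q1 2027: $28,608 + $1,254 + $28,736 + $39,054 + $638 + $2,742 = $101,032 (under)
Q1 2026–Q2 2027: $1,254 + $28,736 + $39,054 + $638 + $2,742 + $32,709 = $105,133 (over)
Q2 2026–Q3 2027: $28,736 + $39,054 + $638 + $2,742 + $32,709 + $1,313 = $105,192 (over)
Q3 2026–Q4 2027: $39,054 + $638 + $2,742 + $32,709 + $1,313 + $71,188 = $147,644 (over)
7 windows exceed the threshold.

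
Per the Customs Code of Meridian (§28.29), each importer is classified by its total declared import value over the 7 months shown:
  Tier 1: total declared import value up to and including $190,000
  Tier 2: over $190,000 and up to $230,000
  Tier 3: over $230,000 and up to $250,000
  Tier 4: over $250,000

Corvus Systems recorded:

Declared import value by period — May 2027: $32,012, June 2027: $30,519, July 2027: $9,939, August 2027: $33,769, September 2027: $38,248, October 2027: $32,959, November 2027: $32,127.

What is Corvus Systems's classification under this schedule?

Total declared import value: $32,012 + $30,519 + $9,939 + $33,769 + $38,248 + $32,959 + $32,127 = $209,573.
$190,000 < $209,573 ≤ $230,000, so Tier 2 applies.

Tier 2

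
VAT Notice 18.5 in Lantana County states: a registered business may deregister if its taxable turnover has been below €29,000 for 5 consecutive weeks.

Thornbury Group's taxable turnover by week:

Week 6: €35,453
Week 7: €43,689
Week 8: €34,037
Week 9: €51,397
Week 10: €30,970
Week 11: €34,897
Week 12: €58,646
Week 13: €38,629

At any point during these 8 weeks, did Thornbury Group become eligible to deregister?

No week is below €29,000.
Longest run of consecutive weeks below the threshold: 0.
0 < 5, so Thornbury Group never became eligible.

No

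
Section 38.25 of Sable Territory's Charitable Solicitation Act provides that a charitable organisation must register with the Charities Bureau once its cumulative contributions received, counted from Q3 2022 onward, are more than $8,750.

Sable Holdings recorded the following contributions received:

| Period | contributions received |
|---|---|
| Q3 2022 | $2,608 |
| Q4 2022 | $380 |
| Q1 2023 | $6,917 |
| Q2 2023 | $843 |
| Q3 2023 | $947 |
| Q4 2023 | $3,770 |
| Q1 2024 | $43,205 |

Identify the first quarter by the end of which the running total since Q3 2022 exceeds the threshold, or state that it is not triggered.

Q1 2023

Through Q3 2022: $2,608
Through Q4 2022: $2,988
Through Q1 2023: $9,905 ← exceeds threshold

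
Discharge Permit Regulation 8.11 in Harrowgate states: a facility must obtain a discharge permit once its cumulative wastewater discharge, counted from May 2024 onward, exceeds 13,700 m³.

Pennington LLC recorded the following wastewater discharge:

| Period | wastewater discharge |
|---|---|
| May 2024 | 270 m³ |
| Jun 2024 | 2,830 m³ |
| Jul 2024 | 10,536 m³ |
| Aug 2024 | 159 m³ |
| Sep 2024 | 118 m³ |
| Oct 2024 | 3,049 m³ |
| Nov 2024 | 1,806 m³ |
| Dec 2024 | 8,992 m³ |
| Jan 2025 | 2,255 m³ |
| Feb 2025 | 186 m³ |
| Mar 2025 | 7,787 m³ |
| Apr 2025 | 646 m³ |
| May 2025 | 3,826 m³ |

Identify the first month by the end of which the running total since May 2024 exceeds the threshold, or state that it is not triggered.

Aug 2024

Through May 2024: 270 m³
Through Jun 2024: 3,100 m³
Through Jul 2024: 13,636 m³
Through Aug 2024: 13,795 m³ ← exceeds threshold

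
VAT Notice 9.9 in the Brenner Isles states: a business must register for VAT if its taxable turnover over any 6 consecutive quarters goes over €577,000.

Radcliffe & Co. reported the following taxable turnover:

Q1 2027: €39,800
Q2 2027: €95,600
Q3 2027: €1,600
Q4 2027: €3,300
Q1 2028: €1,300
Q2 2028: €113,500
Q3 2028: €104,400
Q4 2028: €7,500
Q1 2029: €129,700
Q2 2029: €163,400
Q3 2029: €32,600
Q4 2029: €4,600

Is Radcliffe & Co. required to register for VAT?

No

Q1 2027–Q2 2028: €39,800 + €95,600 + €1,600 + €3,300 + €1,300 + €113,500 = €255,100 (under)
Q2 2027–Q3 2028: €95,600 + €1,600 + €3,300 + €1,300 + €113,500 + €104,400 = €319,700 (under)
Q3 2027–Q4 2028: €1,600 + €3,300 + €1,300 + €113,500 + €104,400 + €7,500 = €231,600 (under)
Q4 2027–Q1 2029: €3,300 + €1,300 + €113,500 + €104,400 + €7,500 + €129,700 = €359,700 (under)
Q1 2028–Q2 2029: €1,300 + €113,500 + €104,400 + €7,500 + €129,700 + €163,400 = €519,800 (under)
Q2 2028–Q3 2029: €113,500 + €104,400 + €7,500 + €129,700 + €163,400 + €32,600 = €551,100 (under)
Q3 2028–Q4 2029: €104,400 + €7,500 + €129,700 + €163,400 + €32,600 + €4,600 = €442,200 (under)
No window exceeds €577,000.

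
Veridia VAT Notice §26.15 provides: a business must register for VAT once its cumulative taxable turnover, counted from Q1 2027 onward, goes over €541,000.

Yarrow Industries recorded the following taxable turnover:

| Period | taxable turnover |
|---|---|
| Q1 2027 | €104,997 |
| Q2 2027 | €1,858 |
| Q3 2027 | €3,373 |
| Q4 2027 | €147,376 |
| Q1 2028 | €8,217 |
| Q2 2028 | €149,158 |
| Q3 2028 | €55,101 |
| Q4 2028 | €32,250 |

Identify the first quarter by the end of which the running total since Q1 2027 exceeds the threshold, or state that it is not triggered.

Through Q1 2027: €104,997
Through Q2 2027: €106,855
Through Q3 2027: €110,228
Through Q4 2027: €257,604
Through Q1 2028: €265,821
Through Q2 2028: €414,979
Through Q3 2028: €470,080
Through Q4 2028: €502,330
Final cumulative total €502,330 ≤ €541,000; the threshold is never exceeded.

Not triggered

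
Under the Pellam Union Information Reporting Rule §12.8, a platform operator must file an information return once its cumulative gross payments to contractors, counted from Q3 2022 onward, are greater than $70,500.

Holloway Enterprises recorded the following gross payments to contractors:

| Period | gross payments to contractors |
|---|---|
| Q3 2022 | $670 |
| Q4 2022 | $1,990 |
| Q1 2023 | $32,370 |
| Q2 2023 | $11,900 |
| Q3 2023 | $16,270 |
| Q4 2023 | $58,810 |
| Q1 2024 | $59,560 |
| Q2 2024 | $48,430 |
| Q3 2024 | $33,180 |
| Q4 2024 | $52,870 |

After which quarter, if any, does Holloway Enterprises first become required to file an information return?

Q4 2023

Through Q3 2022: $670
Through Q4 2022: $2,660
Through Q1 2023: $35,030
Through Q2 2023: $46,930
Through Q3 2023: $63,200
Through Q4 2023: $122,010 ← exceeds threshold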